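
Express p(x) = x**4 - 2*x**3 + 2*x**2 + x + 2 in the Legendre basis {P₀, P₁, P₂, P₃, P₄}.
(43/15)P₀ + (-1/5)P₁ + (40/21)P₂ + (-4/5)P₃ + (8/35)P₄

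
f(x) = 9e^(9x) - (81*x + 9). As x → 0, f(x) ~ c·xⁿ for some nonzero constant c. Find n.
2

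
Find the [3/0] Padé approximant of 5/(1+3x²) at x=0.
5 - 15*x**2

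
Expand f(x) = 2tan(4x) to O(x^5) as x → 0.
8*x + 128*x**3/3 + O(x**5)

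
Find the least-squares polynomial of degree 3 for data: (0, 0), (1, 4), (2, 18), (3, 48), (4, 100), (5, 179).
2/63 + (253/378)x + (569/252)x² + (103/108)x³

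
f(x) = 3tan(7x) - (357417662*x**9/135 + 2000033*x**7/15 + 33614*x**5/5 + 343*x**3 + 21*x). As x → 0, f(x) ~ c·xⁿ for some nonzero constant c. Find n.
11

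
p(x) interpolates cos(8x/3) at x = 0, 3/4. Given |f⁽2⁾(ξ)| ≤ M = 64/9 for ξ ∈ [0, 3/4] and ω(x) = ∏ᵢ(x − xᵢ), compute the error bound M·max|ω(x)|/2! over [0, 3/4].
1/2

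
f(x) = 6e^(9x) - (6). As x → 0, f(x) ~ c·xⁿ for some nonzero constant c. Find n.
1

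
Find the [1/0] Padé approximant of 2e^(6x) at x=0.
12*x + 2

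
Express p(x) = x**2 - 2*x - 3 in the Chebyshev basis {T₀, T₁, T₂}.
(-5/2)T₀ + (-2)T₁ + (1/2)T₂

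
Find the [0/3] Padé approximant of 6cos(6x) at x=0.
6/(18*x**2 + 1)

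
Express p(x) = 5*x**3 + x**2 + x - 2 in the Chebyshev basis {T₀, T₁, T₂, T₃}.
(-3/2)T₀ + (19/4)T₁ + (1/2)T₂ + (5/4)T₃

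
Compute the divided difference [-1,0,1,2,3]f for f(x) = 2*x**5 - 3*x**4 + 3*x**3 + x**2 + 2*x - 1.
7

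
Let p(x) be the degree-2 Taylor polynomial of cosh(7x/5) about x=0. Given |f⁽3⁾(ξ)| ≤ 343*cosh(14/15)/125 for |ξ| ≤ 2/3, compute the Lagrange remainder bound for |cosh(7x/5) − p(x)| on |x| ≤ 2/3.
1372*cosh(14/15)/10125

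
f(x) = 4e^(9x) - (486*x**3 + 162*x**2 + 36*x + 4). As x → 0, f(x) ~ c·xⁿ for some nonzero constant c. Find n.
4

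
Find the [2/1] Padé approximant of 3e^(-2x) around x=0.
(2*x**2 - 4*x + 3)/(2*x/3 + 1)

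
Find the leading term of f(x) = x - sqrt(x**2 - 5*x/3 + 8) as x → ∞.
5/6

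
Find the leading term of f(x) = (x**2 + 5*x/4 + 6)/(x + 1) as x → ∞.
x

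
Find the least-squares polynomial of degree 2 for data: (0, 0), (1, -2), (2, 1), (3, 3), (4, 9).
-9/35 + (-139/70)x + (15/14)x²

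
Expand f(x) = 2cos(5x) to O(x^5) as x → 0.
2 - 25*x**2 + 625*x**4/12 + O(x**5)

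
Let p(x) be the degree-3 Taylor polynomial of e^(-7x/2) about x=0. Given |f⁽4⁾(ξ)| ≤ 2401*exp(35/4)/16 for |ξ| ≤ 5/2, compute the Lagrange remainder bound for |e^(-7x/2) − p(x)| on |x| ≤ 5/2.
1500625*exp(35/4)/6144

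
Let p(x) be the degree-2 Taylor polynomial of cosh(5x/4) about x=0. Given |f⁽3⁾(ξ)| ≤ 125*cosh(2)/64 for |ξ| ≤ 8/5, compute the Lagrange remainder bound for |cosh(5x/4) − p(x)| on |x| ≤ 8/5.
4*cosh(2)/3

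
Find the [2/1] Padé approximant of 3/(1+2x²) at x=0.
3 - 6*x**2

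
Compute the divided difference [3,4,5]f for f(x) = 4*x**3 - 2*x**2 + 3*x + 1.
46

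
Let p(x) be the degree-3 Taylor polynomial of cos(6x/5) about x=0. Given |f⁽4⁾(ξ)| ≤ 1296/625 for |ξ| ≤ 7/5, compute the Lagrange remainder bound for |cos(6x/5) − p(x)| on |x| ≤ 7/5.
129654/390625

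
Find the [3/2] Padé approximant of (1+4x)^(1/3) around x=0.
(448*x**3/405 + 112*x**2/15 + 28*x/5 + 1)/(32*x**2/9 + 64*x/15 + 1)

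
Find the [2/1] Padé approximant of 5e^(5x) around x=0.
(125*x**2/6 + 50*x/3 + 5)/(1 - 5*x/3)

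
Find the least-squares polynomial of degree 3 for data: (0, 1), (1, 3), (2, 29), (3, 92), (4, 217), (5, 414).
1 + (-139/42)x + (73/28)x² + (35/12)x³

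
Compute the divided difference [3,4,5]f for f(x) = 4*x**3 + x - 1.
48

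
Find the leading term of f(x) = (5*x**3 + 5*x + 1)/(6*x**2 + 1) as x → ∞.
5*x/6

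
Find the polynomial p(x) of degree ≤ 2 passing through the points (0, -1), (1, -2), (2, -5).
-x**2 - 1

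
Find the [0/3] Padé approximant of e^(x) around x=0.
1/(-x**3/6 + x**2/2 - x + 1)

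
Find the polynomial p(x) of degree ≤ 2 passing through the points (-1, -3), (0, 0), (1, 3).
3*x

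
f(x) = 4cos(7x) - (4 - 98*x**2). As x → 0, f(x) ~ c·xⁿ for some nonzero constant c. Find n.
4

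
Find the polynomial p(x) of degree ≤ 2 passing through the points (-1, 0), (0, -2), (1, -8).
-2*x**2 - 4*x - 2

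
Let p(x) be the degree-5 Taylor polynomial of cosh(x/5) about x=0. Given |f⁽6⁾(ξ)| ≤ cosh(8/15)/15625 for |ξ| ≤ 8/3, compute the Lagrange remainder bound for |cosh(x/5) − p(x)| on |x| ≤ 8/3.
16384*cosh(8/15)/512578125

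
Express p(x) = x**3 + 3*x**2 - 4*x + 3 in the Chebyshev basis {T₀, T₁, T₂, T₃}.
(9/2)T₀ + (-13/4)T₁ + (3/2)T₂ + (1/4)T₃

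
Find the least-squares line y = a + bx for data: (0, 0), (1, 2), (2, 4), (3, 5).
a = 1/5, b = 17/10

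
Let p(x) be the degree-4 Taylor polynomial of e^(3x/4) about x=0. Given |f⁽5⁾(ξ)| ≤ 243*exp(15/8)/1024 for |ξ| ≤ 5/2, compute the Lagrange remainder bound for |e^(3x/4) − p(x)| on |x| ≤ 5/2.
50625*exp(15/8)/262144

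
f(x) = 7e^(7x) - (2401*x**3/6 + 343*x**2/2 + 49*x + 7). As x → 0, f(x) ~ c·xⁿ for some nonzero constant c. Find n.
4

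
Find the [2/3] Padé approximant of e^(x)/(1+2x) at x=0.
(13*x**2/148 + 94*x/185 + 1)/(353*x**3/2220 - 669*x**2/740 + 279*x/185 + 1)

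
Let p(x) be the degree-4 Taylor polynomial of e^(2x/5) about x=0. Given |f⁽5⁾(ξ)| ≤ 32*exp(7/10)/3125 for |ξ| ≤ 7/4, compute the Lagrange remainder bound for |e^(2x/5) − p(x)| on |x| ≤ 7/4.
16807*exp(7/10)/12000000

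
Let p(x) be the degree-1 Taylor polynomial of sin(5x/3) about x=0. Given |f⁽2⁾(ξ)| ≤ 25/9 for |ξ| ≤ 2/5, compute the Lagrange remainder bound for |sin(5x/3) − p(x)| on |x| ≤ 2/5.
2/9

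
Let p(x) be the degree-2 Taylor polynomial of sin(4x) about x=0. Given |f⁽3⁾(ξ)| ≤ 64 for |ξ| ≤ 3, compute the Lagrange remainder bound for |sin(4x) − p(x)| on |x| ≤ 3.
288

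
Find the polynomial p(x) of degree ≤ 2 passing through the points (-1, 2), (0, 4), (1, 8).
x**2 + 3*x + 4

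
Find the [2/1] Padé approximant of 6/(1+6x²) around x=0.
6 - 36*x**2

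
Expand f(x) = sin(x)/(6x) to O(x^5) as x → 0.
1/6 - x**2/36 + x**4/720 + O(x**5)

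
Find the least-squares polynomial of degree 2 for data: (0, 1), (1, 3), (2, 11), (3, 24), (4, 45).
8/7 + (-97/70)x + (43/14)x²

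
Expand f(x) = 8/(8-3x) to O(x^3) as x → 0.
1 + 3*x/8 + 9*x**2/64 + O(x**3)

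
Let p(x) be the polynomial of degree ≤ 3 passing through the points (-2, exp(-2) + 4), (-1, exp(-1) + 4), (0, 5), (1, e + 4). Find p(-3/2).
(5 + 15*e + (e + 59)*exp(2))*exp(-2)/16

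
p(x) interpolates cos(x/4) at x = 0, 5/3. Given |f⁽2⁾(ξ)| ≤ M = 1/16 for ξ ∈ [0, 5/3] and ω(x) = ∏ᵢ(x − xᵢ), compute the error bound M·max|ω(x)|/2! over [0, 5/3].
25/1152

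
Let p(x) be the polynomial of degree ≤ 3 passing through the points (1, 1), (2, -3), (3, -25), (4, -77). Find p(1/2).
0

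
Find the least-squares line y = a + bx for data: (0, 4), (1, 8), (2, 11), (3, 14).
a = 43/10, b = 33/10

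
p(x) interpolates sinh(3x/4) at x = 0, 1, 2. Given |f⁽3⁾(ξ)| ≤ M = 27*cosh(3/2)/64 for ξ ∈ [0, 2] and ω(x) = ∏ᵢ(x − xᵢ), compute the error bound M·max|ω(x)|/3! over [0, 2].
sqrt(3)*cosh(3/2)/64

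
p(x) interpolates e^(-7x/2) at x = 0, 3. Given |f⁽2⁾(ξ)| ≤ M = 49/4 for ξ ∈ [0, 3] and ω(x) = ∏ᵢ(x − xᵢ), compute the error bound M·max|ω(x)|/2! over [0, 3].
441/32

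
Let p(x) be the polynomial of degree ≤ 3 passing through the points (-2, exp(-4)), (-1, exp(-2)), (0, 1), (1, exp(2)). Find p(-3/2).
(5 + 15*exp(2) + (-5 + exp(2))*exp(4))*exp(-4)/16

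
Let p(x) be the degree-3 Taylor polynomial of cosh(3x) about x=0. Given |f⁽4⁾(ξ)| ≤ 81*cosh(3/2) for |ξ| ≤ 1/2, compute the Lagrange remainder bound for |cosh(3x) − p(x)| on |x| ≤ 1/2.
27*cosh(3/2)/128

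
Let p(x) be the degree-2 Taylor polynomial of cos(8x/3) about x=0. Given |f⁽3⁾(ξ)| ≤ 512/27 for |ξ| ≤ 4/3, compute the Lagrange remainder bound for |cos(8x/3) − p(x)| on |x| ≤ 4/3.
16384/2187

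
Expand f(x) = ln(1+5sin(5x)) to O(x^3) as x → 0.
25*x - 625*x**2/2 + O(x**3)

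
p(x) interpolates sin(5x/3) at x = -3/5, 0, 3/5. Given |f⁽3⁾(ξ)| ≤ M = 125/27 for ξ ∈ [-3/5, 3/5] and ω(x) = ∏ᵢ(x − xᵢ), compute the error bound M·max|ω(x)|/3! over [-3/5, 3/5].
sqrt(3)/27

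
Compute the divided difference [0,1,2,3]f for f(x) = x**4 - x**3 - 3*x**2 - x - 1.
5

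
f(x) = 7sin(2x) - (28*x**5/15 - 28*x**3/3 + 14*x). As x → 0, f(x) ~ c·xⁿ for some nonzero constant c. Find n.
7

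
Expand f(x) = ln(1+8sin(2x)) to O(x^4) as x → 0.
16*x - 128*x**2 + 4064*x**3/3 + O(x**4)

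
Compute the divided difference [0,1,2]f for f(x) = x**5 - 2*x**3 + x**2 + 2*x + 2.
10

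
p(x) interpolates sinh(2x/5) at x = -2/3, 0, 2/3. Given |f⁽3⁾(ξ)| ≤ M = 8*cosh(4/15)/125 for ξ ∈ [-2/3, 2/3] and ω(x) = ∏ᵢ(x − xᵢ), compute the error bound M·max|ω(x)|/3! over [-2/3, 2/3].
64*sqrt(3)*cosh(4/15)/91125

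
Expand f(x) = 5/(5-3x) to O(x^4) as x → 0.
1 + 3*x/5 + 9*x**2/25 + 27*x**3/125 + O(x**4)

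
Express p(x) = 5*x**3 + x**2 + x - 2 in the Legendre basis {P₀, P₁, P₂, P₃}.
(-5/3)P₀ + (4)P₁ + (2/3)P₂ + (2)P₃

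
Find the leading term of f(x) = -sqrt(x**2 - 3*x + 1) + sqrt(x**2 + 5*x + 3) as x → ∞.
4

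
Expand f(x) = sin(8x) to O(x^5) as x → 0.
8*x - 256*x**3/3 + O(x**5)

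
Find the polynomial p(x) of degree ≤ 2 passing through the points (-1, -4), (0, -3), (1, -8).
-3*x**2 - 2*x - 3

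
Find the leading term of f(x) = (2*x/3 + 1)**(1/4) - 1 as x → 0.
x/6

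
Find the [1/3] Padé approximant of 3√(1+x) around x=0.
(21*x/8 + 3)/(x**3/64 - x**2/16 + 3*x/8 + 1)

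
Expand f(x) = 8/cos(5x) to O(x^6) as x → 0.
8 + 100*x**2 + 3125*x**4/3 + O(x**6)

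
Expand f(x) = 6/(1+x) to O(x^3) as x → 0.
6 - 6*x + 6*x**2 + O(x**3)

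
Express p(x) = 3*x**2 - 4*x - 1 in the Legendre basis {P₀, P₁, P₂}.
(-4)P₁ + (2)P₂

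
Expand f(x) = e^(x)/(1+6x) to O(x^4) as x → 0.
1 - 5*x + 61*x**2/2 - 1097*x**3/6 + O(x**4)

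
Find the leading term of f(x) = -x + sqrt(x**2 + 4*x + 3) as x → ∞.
2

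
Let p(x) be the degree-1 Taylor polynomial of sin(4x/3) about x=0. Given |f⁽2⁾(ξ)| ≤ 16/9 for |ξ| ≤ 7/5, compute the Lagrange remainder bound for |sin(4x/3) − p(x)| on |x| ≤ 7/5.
392/225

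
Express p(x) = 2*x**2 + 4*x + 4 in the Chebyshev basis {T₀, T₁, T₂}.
(5)T₀ + (4)T₁ + T₂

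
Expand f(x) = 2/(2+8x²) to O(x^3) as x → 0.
1 - 4*x**2 + O(x**3)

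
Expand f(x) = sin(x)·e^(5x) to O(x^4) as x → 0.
x + 5*x**2 + 37*x**3/3 + O(x**4)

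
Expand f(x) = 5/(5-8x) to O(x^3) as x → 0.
1 + 8*x/5 + 64*x**2/25 + O(x**3)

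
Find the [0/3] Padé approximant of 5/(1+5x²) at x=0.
5/(5*x**2 + 1)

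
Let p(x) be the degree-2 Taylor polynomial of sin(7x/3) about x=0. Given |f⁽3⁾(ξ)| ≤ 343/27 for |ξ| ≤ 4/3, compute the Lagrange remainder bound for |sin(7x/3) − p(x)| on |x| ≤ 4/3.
10976/2187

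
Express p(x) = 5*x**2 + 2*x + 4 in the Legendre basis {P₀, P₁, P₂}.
(17/3)P₀ + (2)P₁ + (10/3)P₂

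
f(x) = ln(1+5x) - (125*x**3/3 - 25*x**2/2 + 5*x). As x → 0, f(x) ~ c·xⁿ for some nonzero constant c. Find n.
4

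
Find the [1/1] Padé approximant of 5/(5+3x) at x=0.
1/(3*x/5 + 1)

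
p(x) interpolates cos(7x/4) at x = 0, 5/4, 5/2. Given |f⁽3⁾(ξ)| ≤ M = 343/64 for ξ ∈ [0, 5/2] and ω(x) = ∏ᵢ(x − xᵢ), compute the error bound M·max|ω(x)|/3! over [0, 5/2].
42875*sqrt(3)/110592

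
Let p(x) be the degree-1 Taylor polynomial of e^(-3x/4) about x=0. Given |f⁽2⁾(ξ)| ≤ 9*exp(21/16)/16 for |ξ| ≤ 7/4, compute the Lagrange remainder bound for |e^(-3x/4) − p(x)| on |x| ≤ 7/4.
441*exp(21/16)/512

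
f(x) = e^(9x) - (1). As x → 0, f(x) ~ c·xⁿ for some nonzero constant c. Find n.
1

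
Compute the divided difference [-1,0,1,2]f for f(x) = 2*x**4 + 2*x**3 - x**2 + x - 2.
6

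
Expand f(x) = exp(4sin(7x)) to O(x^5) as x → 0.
1 + 28*x + 392*x**2 + 3430*x**3 + 19208*x**4 + O(x**5)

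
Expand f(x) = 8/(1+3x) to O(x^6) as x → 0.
8 - 24*x + 72*x**2 - 216*x**3 + 648*x**4 - 1944*x**5 + O(x**6)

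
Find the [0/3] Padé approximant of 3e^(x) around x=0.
3/(-x**3/6 + x**2/2 - x + 1)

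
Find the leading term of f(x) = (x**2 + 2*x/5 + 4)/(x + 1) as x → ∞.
x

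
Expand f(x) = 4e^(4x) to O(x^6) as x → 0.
4 + 16*x + 32*x**2 + 128*x**3/3 + 128*x**4/3 + 512*x**5/15 + O(x**6)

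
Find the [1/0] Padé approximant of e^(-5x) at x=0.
1 - 5*x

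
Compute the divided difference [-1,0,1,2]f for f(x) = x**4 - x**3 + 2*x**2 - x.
1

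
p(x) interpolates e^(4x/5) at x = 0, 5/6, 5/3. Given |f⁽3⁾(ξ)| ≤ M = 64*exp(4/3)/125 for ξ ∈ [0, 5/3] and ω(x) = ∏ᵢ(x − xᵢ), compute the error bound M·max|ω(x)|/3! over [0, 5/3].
8*sqrt(3)*exp(4/3)/729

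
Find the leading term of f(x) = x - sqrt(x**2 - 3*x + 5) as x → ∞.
3/2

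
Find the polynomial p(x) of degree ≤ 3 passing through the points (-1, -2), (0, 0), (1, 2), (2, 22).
3*x**3 - x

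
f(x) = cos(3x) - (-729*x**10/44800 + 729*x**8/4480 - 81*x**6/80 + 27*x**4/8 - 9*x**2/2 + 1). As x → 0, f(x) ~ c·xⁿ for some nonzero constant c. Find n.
12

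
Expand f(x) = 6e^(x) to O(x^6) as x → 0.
6 + 6*x + 3*x**2 + x**3 + x**4/4 + x**5/20 + O(x**6)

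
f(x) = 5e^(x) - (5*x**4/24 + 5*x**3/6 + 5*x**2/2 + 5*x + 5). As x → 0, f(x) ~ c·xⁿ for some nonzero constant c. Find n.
5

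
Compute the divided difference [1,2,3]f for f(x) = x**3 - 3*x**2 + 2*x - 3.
3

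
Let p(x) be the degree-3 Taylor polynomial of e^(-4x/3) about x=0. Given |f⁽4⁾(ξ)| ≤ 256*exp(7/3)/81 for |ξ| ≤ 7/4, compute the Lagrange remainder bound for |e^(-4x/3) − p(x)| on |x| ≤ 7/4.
2401*exp(7/3)/1944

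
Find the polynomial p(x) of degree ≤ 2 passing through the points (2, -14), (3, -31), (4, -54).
-3*x**2 - 2*x + 2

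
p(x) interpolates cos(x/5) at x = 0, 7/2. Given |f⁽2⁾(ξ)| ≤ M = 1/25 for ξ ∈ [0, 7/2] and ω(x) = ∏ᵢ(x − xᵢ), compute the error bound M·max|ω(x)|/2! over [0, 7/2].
49/800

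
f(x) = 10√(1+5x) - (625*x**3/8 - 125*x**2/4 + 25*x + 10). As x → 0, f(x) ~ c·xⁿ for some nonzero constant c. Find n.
4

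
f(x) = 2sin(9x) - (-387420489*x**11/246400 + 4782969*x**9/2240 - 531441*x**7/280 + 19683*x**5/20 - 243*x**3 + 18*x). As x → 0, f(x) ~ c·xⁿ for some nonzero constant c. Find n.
13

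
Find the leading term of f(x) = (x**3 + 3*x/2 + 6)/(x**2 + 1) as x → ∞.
x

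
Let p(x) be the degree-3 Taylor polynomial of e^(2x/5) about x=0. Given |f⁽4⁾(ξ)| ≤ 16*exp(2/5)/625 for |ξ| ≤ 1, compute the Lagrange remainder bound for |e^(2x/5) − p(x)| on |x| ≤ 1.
2*exp(2/5)/1875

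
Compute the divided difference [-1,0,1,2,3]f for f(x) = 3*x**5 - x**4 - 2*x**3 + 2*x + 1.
14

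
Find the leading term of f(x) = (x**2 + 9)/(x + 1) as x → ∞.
x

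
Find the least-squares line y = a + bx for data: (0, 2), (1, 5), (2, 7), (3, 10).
a = 21/10, b = 13/5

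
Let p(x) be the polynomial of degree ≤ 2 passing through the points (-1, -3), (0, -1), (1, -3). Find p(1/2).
-3/2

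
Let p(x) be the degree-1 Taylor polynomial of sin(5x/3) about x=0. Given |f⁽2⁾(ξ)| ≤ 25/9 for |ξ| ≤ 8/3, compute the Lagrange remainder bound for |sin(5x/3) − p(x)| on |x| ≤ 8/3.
800/81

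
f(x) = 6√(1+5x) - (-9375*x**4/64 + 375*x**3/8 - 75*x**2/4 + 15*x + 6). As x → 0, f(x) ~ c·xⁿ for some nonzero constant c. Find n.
5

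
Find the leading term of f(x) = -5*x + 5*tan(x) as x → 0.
5*x**3/3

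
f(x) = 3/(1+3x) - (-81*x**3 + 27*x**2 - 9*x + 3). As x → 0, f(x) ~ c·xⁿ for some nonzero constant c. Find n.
4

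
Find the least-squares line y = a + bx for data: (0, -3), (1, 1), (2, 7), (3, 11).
a = -16/5, b = 24/5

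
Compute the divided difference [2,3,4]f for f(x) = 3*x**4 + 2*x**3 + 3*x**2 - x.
186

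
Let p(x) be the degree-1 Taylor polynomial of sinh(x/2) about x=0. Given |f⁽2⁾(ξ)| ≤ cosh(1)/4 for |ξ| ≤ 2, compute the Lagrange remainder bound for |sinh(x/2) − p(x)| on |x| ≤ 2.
cosh(1)/2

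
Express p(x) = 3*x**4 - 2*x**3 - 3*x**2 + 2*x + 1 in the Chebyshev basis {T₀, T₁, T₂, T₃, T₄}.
(5/8)T₀ + (1/2)T₁ + (-1/2)T₃ + (3/8)T₄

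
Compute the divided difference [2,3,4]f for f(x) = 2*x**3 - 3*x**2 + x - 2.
15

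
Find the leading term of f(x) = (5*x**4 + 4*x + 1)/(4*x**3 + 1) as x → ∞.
5*x/4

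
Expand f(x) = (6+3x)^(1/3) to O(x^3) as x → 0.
6**(1/3) + 6**(1/3)*x/6 - 6**(1/3)*x**2/36 + O(x**3)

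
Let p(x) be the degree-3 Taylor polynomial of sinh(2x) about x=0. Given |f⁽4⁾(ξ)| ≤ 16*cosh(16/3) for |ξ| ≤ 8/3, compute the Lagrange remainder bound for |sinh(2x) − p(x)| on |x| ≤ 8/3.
8192*cosh(16/3)/243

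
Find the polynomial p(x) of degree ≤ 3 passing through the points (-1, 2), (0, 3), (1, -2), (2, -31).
-3*x**3 - 3*x**2 + x + 3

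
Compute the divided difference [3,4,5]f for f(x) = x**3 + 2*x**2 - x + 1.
14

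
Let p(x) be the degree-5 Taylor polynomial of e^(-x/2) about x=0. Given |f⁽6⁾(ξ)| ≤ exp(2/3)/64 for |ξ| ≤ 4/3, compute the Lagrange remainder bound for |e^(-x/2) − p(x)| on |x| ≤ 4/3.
4*exp(2/3)/32805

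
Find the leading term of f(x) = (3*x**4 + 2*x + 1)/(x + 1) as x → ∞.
3*x**3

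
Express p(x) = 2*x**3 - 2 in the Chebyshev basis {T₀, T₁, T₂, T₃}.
(-2)T₀ + (3/2)T₁ + (1/2)T₃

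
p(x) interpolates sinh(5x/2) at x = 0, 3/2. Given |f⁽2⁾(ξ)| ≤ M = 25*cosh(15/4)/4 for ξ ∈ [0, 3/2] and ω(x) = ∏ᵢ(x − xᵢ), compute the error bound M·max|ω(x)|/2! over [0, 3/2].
225*cosh(15/4)/128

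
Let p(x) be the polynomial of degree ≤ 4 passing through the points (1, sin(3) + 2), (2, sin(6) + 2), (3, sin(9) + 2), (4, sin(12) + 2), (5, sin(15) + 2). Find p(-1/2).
1155*sin(3)/128 + 315*sin(15)/128 + 2 - 693*sin(6)/32 - 385*sin(12)/32 + 1485*sin(9)/64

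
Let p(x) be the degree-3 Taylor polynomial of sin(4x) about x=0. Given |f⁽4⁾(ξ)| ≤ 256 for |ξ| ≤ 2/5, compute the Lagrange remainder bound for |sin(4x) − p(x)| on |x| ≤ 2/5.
512/1875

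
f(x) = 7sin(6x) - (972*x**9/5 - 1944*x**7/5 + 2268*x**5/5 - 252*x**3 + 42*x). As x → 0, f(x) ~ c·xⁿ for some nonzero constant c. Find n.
11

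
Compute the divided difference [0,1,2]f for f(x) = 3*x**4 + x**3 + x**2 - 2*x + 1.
25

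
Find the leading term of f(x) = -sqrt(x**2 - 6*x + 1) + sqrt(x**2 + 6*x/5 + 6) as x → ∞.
18/5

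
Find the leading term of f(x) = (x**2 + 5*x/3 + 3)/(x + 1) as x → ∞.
x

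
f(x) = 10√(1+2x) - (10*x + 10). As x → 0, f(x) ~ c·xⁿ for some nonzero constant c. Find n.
2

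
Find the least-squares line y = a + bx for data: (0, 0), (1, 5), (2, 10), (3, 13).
a = 2/5, b = 22/5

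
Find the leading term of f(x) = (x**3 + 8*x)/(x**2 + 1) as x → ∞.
x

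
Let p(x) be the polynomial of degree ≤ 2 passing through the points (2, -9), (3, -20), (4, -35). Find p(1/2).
0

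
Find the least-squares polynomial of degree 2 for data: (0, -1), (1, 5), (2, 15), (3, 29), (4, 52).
-4/7 + (15/7)x + (19/7)x²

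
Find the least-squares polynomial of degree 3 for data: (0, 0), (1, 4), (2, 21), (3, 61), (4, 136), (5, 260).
-1/7 + (19/7)x + (-1/7)x² + (2)x³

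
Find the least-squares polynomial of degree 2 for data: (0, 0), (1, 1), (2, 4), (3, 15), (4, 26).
(-7/5)x + (2)x²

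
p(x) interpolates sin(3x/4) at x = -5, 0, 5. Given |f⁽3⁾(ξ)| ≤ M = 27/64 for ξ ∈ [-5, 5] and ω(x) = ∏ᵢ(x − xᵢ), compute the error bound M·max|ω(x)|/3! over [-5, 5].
125*sqrt(3)/64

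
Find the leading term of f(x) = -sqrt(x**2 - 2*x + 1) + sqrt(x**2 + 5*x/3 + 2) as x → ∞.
11/6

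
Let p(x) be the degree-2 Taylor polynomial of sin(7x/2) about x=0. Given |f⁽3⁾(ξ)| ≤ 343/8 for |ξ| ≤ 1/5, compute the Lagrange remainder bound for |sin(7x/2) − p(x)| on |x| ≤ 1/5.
343/6000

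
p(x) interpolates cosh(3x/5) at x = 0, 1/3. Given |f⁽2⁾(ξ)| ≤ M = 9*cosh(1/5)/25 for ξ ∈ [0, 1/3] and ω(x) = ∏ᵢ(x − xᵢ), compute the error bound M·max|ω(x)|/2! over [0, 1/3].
cosh(1/5)/200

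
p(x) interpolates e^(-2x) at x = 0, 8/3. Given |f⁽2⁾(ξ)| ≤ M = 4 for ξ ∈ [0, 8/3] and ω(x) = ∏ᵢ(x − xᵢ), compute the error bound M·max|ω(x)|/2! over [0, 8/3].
32/9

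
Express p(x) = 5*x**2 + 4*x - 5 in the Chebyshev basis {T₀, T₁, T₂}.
(-5/2)T₀ + (4)T₁ + (5/2)T₂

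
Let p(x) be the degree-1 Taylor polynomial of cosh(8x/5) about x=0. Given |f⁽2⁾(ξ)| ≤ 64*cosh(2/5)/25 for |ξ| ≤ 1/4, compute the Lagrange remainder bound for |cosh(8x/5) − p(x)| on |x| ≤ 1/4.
2*cosh(2/5)/25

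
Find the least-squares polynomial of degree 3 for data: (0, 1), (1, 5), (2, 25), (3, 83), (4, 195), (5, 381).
10/9 + (377/378)x + (-41/63)x² + (169/54)x³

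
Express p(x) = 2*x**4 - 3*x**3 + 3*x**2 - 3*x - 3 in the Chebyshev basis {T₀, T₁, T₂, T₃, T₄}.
(-3/4)T₀ + (-21/4)T₁ + (5/2)T₂ + (-3/4)T₃ + (1/4)T₄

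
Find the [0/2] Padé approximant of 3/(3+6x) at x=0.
1/(2*x + 1)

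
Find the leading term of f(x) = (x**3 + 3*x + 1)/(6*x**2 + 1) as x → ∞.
x/6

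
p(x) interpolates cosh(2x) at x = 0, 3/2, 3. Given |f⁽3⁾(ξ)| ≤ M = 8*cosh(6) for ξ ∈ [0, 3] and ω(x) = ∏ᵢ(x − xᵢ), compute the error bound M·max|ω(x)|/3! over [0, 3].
sqrt(3)*cosh(6)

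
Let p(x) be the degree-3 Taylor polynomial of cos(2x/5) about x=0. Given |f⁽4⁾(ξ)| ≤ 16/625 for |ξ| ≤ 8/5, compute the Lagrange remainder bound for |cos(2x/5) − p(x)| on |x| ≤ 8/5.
8192/1171875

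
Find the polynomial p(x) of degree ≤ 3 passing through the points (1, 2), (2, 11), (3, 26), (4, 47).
3*x**2 - 1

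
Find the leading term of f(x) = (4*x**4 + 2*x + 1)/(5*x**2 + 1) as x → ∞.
4*x**2/5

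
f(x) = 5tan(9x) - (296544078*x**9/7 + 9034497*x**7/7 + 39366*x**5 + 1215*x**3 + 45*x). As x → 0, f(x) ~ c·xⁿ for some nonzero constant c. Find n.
11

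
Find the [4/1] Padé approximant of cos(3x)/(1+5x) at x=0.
(27*x**4/8 - 9*x**2/2 + 1)/(5*x + 1)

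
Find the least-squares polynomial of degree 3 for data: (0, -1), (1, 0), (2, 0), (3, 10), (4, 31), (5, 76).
-62/63 + (82/27)x + (-218/63)x² + (32/27)x³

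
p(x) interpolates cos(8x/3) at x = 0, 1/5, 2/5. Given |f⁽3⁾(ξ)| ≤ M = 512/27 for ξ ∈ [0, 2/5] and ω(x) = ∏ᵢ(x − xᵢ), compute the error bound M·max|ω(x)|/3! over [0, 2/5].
512*sqrt(3)/91125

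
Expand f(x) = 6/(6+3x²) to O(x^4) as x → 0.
1 - x**2/2 + O(x**4)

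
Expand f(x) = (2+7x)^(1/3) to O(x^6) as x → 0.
2**(1/3) + 7*2**(1/3)*x/6 - 49*2**(1/3)*x**2/36 + 1715*2**(1/3)*x**3/648 - 12005*2**(1/3)*x**4/1944 + 184877*2**(1/3)*x**5/11664 + O(x**6)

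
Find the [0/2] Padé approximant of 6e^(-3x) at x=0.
6/(9*x**2/2 + 3*x + 1)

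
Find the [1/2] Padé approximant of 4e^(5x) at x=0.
(20*x/3 + 4)/(25*x**2/6 - 10*x/3 + 1)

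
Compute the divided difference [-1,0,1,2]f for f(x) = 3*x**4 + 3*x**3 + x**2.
9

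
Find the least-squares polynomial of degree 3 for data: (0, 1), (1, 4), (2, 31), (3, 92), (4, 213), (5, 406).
17/21 + (-34/63)x + (67/42)x² + (53/18)x³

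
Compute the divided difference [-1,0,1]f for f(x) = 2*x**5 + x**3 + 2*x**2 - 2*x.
2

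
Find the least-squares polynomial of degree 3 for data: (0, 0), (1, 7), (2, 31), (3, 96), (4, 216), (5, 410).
5/21 + (37/18)x + (71/84)x² + (109/36)x³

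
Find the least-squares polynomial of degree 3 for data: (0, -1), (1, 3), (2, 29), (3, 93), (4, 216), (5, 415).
-15/14 + (5/84)x + (17/14)x² + (37/12)x³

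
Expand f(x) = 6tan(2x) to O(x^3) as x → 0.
12*x + O(x**3)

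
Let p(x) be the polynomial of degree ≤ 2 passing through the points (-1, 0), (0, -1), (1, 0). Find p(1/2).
-3/4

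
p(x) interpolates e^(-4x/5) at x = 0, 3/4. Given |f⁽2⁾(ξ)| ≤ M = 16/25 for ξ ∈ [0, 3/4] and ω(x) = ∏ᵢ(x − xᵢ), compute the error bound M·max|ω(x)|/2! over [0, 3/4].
9/200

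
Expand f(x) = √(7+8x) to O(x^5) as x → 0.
sqrt(7) + 4*sqrt(7)*x/7 - 8*sqrt(7)*x**2/49 + 32*sqrt(7)*x**3/343 - 160*sqrt(7)*x**4/2401 + O(x**5)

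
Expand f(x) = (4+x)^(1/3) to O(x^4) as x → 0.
2**(2/3) + 2**(2/3)*x/12 - 2**(2/3)*x**2/144 + 5*2**(2/3)*x**3/5184 + O(x**4)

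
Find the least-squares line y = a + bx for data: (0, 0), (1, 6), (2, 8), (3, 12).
a = 4/5, b = 19/5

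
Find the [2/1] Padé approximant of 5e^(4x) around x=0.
(40*x**2/3 + 40*x/3 + 5)/(1 - 4*x/3)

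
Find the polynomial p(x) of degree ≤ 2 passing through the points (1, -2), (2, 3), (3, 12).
2*x**2 - x - 3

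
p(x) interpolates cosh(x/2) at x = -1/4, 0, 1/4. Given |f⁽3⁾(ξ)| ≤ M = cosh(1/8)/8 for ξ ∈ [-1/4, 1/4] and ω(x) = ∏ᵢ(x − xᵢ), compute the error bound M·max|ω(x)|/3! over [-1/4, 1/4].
sqrt(3)*cosh(1/8)/13824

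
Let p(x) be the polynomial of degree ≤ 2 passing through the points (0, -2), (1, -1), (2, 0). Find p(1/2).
-3/2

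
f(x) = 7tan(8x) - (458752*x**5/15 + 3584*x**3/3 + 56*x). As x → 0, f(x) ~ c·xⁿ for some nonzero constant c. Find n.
7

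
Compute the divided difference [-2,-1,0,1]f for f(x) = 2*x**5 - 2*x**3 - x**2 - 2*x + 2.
8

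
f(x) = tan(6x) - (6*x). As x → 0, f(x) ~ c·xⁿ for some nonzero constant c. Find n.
3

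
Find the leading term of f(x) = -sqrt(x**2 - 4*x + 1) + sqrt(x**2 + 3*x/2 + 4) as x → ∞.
11/4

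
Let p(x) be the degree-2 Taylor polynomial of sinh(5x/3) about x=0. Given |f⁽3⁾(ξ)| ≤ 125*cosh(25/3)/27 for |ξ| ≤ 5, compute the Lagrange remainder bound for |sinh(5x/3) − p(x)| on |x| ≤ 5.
15625*cosh(25/3)/162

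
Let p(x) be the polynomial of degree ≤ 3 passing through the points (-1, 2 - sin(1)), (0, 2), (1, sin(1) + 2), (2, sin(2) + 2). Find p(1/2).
-sin(2)/16 + 5*sin(1)/8 + 2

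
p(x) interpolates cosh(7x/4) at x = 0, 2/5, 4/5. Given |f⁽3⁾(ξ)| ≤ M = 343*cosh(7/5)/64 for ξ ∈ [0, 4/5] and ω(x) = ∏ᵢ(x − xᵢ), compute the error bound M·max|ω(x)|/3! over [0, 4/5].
343*sqrt(3)*cosh(7/5)/27000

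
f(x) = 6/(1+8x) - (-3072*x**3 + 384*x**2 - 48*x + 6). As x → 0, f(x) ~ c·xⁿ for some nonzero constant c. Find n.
4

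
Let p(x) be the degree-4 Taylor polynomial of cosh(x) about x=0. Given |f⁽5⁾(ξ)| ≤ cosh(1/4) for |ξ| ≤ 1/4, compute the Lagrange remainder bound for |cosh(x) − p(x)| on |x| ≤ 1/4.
cosh(1/4)/122880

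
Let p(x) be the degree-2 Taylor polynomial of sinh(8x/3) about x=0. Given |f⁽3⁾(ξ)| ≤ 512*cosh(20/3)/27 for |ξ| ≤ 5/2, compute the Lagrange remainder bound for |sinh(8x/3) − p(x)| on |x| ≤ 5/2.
4000*cosh(20/3)/81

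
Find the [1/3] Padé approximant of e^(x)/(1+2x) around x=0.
(7*x/20 + 1)/(37*x**3/120 - 23*x**2/20 + 27*x/20 + 1)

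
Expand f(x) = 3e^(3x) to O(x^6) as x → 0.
3 + 9*x + 27*x**2/2 + 27*x**3/2 + 81*x**4/8 + 243*x**5/40 + O(x**6)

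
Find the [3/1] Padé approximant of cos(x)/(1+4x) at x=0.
(x**3/96 - 187*x**2/372 + x/1488 + 1)/(5953*x/1488 + 1)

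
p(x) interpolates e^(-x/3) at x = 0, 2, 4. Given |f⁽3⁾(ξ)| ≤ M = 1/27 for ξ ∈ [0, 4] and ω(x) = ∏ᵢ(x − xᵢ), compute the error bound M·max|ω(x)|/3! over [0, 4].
8*sqrt(3)/729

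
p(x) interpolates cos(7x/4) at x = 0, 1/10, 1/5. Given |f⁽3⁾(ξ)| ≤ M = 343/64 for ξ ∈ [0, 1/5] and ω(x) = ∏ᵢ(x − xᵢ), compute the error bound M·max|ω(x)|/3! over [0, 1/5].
343*sqrt(3)/1728000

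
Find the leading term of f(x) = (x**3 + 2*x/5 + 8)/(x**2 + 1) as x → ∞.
x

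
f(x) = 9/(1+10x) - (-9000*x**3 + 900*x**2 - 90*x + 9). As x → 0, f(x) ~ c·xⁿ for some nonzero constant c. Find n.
4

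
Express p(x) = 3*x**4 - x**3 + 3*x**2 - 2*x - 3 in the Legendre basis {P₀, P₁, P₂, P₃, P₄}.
(-7/5)P₀ + (-13/5)P₁ + (26/7)P₂ + (-2/5)P₃ + (24/35)P₄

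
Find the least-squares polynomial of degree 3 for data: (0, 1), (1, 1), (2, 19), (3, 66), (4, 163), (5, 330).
40/63 + (82/189)x + (-473/252)x² + (323/108)x³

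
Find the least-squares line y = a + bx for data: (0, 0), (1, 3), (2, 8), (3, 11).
a = -1/5, b = 19/5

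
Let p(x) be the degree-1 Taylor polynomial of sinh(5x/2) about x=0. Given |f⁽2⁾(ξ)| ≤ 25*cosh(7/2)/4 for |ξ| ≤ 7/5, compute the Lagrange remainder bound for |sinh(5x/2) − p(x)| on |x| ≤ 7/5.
49*cosh(7/2)/8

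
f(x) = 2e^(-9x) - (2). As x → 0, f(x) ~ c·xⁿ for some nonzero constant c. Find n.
1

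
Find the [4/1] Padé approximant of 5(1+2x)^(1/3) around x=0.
(80*x**4/243 - 64*x**3/81 + 8*x**2/3 + 32*x/3 + 5)/(22*x/15 + 1)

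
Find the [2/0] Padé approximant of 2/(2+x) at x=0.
x**2/4 - x/2 + 1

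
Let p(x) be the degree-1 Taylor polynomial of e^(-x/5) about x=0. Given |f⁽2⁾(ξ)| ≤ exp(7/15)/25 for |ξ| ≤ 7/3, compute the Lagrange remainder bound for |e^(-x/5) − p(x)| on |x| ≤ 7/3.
49*exp(7/15)/450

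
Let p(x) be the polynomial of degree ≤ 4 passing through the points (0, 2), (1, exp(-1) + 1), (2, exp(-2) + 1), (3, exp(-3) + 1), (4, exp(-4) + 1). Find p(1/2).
(-70*exp(2) - 5 + 28*e + 140*exp(3) + 163*exp(4))*exp(-4)/128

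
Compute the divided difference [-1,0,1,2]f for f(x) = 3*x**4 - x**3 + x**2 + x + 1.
5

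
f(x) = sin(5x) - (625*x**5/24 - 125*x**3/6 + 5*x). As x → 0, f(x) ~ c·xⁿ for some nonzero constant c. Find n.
7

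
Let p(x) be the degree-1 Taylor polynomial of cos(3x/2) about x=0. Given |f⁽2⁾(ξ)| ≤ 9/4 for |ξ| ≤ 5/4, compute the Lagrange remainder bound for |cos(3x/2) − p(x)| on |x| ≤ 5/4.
225/128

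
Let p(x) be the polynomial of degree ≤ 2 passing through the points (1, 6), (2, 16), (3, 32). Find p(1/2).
13/4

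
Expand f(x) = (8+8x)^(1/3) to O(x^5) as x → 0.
2 + 2*x/3 - 2*x**2/9 + 10*x**3/81 - 20*x**4/243 + O(x**5)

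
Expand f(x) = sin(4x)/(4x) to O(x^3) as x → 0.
1 - 8*x**2/3 + O(x**3)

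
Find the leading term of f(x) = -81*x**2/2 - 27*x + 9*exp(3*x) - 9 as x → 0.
81*x**3/2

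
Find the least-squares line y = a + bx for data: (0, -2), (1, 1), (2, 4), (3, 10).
a = -13/5, b = 39/10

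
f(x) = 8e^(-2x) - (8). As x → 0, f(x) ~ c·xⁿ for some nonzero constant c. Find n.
1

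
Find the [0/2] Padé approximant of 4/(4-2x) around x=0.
1/(1 - x/2)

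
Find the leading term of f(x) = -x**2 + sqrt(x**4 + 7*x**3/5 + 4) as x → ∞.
7*x/10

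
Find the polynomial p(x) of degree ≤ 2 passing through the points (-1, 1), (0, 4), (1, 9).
x**2 + 4*x + 4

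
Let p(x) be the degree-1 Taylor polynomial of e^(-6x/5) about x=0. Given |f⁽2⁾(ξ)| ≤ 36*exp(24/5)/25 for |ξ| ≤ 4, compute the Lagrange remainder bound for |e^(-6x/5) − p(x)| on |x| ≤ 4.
288*exp(24/5)/25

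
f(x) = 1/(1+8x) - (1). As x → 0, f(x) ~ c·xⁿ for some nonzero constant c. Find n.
1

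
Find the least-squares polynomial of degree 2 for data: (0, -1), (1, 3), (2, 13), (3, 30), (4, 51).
-8/7 + (97/70)x + (41/14)x²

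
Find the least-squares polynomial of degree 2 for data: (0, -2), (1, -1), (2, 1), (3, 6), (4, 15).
-59/35 + (-93/70)x + (19/14)x²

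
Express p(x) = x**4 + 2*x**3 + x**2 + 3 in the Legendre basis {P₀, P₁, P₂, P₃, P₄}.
(53/15)P₀ + (6/5)P₁ + (26/21)P₂ + (4/5)P₃ + (8/35)P₄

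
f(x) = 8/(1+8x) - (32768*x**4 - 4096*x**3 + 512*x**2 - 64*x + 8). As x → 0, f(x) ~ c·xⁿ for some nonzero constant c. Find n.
5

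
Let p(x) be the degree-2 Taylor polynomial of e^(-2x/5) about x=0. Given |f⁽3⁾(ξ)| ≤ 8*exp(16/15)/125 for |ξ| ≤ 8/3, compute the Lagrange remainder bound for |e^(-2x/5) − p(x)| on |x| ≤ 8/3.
2048*exp(16/15)/10125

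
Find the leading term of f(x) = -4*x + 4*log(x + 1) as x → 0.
-2*x**2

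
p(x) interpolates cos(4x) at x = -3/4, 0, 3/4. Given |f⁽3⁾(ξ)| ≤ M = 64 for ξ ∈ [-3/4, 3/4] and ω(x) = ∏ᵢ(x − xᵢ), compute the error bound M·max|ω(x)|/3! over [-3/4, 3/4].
sqrt(3)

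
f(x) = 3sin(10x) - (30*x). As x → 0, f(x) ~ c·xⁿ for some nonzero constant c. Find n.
3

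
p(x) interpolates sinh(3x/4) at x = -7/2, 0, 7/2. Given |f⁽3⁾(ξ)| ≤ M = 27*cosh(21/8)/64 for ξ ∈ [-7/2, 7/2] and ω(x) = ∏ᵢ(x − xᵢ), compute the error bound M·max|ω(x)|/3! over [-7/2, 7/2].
343*sqrt(3)*cosh(21/8)/512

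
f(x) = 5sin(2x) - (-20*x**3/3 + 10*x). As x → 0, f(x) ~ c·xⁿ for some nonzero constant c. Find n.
5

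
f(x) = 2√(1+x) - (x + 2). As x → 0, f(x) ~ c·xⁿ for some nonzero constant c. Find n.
2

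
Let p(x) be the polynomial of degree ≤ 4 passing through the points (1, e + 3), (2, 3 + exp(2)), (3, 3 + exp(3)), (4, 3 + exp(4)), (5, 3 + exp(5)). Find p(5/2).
-5*exp(4)/32 - 5*e/128 + 3 + 15*exp(2)/32 + 3*exp(5)/128 + 45*exp(3)/64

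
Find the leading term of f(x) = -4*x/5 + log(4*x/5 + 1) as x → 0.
-8*x**2/25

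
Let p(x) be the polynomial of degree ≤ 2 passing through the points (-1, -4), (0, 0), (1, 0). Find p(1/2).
1/2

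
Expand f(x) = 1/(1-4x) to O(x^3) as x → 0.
1 + 4*x + 16*x**2 + O(x**3)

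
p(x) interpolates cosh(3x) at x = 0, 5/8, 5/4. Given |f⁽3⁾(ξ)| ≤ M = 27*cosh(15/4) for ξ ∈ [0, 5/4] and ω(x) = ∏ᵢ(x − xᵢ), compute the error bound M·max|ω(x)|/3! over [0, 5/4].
125*sqrt(3)*cosh(15/4)/512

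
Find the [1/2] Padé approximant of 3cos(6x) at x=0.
3/(18*x**2 + 1)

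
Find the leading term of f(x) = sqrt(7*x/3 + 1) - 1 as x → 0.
7*x/6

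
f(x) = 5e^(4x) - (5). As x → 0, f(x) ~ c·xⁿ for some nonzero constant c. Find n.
1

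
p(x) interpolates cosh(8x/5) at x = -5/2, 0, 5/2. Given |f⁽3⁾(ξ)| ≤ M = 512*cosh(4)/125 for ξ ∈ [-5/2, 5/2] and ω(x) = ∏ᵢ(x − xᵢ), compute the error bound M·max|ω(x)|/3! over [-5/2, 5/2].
64*sqrt(3)*cosh(4)/27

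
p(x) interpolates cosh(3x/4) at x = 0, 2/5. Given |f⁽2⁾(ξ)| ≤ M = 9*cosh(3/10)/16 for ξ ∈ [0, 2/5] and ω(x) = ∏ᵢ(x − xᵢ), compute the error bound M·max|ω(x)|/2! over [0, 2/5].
9*cosh(3/10)/800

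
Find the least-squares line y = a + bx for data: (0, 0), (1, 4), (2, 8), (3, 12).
a = 0, b = 4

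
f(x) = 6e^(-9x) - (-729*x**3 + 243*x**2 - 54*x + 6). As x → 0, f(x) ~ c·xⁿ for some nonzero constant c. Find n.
4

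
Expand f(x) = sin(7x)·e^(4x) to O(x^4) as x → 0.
7*x + 28*x**2 - 7*x**3/6 + O(x**4)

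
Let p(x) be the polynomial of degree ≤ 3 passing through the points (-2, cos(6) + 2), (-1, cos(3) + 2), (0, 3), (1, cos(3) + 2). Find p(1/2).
cos(6)/16 + 47/16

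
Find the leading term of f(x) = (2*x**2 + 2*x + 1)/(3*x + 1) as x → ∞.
2*x/3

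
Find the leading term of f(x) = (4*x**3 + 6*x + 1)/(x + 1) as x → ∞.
4*x**2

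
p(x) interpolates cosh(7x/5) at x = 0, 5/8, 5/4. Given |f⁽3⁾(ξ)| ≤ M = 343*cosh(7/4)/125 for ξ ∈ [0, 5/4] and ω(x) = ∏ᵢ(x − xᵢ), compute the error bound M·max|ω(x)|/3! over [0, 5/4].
343*sqrt(3)*cosh(7/4)/13824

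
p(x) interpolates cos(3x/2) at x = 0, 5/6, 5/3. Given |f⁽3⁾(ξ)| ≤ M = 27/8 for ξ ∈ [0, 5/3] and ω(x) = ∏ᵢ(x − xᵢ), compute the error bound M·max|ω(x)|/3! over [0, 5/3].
125*sqrt(3)/1728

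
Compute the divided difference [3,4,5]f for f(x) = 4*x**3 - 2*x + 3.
48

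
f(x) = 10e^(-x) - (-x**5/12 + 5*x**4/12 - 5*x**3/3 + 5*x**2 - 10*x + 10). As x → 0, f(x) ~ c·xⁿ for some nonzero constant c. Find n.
6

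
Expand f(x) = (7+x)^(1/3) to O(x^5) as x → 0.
7**(1/3) + 7**(1/3)*x/21 - 7**(1/3)*x**2/441 + 5*7**(1/3)*x**3/27783 - 10*7**(1/3)*x**4/583443 + O(x**5)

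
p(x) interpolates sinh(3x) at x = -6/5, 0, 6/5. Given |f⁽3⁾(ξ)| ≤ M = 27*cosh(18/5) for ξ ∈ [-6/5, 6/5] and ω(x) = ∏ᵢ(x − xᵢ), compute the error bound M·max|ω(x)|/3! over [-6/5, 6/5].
216*sqrt(3)*cosh(18/5)/125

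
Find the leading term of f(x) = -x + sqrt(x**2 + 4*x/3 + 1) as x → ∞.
2/3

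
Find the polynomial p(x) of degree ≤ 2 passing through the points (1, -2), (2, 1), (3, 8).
2*x**2 - 3*x - 1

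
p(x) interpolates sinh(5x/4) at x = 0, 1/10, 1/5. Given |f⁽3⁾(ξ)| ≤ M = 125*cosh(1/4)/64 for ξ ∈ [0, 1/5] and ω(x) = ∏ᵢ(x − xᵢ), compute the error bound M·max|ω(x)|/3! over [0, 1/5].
sqrt(3)*cosh(1/4)/13824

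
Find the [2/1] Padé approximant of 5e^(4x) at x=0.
(40*x**2/3 + 40*x/3 + 5)/(1 - 4*x/3)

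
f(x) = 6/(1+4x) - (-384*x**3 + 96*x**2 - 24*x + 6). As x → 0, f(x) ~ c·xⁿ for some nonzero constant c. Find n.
4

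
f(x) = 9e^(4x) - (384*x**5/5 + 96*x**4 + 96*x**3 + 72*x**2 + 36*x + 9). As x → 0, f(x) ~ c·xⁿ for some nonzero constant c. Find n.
6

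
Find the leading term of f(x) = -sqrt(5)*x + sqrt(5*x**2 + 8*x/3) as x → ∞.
4*sqrt(5)/15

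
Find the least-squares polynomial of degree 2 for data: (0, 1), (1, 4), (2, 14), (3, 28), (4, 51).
38/35 + (-6/35)x + (22/7)x²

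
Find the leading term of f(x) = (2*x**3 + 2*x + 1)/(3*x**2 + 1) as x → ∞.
2*x/3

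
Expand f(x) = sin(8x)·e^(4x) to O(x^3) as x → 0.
8*x + 32*x**2 + O(x**3)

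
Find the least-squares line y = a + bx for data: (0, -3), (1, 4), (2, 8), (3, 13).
a = -23/10, b = 26/5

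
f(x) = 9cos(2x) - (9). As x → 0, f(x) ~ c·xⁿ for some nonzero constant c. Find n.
2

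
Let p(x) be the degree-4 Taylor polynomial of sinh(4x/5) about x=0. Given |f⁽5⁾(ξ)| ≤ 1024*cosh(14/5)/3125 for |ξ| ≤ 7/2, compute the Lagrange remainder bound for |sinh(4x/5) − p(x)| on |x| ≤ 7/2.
67228*cosh(14/5)/46875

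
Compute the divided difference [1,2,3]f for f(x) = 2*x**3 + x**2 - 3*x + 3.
13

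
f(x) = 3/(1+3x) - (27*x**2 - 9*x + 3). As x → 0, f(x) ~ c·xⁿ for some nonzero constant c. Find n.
3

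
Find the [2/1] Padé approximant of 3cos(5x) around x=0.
3 - 75*x**2/2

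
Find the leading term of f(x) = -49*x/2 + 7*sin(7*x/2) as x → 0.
-2401*x**3/48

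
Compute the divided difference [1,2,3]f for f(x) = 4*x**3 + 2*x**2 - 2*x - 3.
26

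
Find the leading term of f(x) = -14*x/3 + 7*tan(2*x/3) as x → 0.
56*x**3/81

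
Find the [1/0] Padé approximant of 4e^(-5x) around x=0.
4 - 20*x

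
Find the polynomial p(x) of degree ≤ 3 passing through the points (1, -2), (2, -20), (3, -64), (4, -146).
-2*x**3 - x**2 - x + 2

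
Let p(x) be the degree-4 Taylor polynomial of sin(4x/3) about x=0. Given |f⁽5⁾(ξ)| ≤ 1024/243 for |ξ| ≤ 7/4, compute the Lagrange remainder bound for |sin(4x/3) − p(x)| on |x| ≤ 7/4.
16807/29160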